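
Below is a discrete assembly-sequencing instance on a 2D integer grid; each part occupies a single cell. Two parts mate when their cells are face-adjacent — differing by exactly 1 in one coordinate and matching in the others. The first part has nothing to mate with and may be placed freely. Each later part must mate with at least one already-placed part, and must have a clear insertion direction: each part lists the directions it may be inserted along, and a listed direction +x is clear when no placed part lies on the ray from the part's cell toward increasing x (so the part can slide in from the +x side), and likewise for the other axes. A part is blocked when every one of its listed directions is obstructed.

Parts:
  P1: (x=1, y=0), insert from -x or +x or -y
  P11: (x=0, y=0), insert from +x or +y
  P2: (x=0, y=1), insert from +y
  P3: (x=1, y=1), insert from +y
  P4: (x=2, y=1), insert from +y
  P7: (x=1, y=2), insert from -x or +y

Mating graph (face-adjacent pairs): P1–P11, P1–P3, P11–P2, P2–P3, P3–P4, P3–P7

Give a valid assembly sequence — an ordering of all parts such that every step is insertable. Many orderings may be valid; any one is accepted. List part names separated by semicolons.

1. P1@(1, 0) [-x clear] — {P1}
2. P11@(0, 0) [+y clear] — {P1, P11}
3. P2@(0, 1) [+y clear] — {P1, P11, P2}
4. P3@(1, 1) [+y clear] — {P1, P11, P2, P3}
5. P7@(1, 2) [-x clear] — {P1, P11, P2, P3, P7}
6. P4@(2, 1) [+y clear] — {P1, P11, P2, P3, P4, P7}

P1; P11; P2; P3; P7; P4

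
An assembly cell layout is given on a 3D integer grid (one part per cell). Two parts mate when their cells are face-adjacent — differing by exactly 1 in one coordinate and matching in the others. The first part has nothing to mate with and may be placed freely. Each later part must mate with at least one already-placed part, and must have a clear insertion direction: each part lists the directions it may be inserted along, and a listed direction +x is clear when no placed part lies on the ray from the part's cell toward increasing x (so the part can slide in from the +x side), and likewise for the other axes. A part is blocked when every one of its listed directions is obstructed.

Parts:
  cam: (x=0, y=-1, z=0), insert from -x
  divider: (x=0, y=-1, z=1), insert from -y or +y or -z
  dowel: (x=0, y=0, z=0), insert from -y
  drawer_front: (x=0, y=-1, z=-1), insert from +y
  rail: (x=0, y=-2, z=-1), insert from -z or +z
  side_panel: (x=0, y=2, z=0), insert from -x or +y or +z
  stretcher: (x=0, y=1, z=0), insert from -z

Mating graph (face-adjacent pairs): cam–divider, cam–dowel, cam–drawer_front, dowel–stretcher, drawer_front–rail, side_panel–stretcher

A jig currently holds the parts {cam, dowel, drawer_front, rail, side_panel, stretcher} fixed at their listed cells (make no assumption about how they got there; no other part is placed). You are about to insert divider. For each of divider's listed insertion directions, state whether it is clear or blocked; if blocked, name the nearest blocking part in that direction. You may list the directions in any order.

-y: ray from divider(0, -1, 1) has no placed part ⇒ clear
+y: ray from divider(0, -1, 1) has no placed part ⇒ clear
-z: nearest on ray is cam@(0, -1, 0) ⇒ blocked

+y: clear; -y: clear; -z: blocked by cam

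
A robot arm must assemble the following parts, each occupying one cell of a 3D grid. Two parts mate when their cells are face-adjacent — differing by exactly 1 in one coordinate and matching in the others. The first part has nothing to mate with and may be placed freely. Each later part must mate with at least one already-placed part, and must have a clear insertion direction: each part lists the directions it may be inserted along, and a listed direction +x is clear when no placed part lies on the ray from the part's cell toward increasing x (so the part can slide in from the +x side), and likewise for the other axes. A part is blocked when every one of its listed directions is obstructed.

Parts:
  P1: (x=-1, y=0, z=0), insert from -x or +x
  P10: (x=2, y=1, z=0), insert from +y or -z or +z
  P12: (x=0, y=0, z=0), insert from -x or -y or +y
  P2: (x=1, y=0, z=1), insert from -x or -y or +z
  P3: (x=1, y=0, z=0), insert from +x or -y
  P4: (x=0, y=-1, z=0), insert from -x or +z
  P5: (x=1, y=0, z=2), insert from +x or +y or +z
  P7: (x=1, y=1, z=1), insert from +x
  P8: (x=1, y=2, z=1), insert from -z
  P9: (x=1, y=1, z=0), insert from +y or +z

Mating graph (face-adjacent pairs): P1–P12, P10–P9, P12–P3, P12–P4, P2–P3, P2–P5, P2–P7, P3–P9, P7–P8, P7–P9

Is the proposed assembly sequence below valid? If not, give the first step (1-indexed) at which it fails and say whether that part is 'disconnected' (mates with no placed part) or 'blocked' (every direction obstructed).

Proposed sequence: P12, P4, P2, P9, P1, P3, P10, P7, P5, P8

Invalid at step 3 (disconnected)

1. P12@(0, 0, 0) [-x clear] — {P12}
2. P4@(0, -1, 0) [-x clear] — {P12, P4}
3. P2@(1, 0, 1) — no placed neighbour ⇒ disconnected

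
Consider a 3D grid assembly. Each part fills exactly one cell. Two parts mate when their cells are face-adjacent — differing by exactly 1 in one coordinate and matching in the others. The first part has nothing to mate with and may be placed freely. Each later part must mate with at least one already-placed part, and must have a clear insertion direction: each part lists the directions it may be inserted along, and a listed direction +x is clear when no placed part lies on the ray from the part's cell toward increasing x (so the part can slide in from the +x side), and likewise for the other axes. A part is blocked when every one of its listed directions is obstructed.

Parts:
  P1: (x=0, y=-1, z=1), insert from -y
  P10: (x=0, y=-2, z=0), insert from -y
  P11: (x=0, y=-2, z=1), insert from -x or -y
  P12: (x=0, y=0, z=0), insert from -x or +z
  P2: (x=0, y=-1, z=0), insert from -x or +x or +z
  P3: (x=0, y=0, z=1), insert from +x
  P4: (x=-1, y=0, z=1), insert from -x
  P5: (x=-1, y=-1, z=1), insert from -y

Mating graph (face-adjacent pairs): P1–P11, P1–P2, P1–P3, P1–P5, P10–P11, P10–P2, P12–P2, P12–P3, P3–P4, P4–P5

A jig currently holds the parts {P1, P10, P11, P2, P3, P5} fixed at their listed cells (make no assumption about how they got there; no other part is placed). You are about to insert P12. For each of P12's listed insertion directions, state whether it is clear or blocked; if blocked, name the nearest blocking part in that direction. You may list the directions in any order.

-x: ray from P12(0, 0, 0) has no placed part ⇒ clear
+z: nearest on ray is P3@(0, 0, 1) ⇒ blocked

+z: blocked by P3; -x: clear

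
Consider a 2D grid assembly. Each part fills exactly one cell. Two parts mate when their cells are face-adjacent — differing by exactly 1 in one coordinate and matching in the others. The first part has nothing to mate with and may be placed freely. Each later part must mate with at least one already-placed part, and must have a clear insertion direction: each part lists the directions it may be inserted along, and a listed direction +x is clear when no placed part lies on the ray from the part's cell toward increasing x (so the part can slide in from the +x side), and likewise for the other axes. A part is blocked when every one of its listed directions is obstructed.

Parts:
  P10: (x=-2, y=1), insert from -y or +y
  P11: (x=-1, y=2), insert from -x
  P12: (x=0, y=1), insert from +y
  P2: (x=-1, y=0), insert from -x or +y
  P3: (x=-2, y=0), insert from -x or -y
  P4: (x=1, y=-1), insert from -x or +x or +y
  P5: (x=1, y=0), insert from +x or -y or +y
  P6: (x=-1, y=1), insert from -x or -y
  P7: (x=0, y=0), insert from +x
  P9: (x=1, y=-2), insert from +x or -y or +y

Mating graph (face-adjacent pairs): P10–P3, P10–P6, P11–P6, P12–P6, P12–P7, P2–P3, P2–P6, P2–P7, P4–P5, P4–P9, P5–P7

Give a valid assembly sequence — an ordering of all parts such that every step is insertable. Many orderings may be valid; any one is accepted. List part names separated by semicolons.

P7; P5; P4; P2; P3; P6; P10; P11; P12; P9

1. P7@(0, 0) [+x clear] — {P7}
2. P5@(1, 0) [+x clear] — {P5, P7}
3. P4@(1, -1) [-x clear] — {P4, P5, P7}
4. P2@(-1, 0) [-x clear] — {P2, P4, P5, P7}
5. P3@(-2, 0) [-x clear] — {P2, P3, P4, P5, P7}
6. P6@(-1, 1) [-x clear] — {P2, P3, P4, P5, P6, P7}
7. P10@(-2, 1) [+y clear] — {P10, P2, P3, P4, P5, P6, P7}
8. P11@(-1, 2) [-x clear] — {P10, P11, P2, P3, P4, P5, P6, P7}
9. P12@(0, 1) [+y clear] — {P10, P11, P12, P2, P3, P4, P5, P6, P7}
10. P9@(1, -2) [+x clear] — {P10, P11, P12, P2, P3, P4, P5, P6, P7, P9}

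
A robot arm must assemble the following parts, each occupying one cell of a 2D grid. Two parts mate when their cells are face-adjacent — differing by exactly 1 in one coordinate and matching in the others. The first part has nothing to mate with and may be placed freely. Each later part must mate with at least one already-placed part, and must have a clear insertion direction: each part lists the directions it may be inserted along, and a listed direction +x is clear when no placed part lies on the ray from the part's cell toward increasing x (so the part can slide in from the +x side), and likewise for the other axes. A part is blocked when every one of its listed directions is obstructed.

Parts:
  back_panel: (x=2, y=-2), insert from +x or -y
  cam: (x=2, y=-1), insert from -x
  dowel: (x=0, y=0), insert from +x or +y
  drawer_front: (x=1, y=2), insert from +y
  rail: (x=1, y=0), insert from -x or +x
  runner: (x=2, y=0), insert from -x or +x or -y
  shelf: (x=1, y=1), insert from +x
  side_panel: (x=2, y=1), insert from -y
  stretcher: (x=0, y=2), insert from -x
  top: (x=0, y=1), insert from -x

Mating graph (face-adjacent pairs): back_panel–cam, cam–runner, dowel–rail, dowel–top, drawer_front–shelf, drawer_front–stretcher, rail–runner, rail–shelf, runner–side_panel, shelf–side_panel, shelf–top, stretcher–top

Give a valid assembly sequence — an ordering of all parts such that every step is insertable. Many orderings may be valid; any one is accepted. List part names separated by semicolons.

dowel; top; shelf; drawer_front; stretcher; side_panel; rail; runner; cam; back_panel

1. dowel@(0, 0) [+x clear] — {dowel}
2. top@(0, 1) [-x clear] — {dowel, top}
3. shelf@(1, 1) [+x clear] — {dowel, shelf, top}
4. drawer_front@(1, 2) [+y clear] — {dowel, drawer_front, shelf, top}
5. stretcher@(0, 2) [-x clear] — {dowel, drawer_front, shelf, stretcher, top}
6. side_panel@(2, 1) [-y clear] — {dowel, drawer_front, shelf, side_panel, stretcher, top}
7. rail@(1, 0) [+x clear] — {dowel, drawer_front, rail, shelf, side_panel, stretcher, top}
8. runner@(2, 0) [+x clear] — {dowel, drawer_front, rail, runner, shelf, side_panel, stretcher, top}
9. cam@(2, -1) [-x clear] — {cam, dowel, drawer_front, rail, runner, shelf, side_panel, stretcher, top}
10. back_panel@(2, -2) [+x clear] — {back_panel, cam, dowel, drawer_front, rail, runner, shelf, side_panel, stretcher, top}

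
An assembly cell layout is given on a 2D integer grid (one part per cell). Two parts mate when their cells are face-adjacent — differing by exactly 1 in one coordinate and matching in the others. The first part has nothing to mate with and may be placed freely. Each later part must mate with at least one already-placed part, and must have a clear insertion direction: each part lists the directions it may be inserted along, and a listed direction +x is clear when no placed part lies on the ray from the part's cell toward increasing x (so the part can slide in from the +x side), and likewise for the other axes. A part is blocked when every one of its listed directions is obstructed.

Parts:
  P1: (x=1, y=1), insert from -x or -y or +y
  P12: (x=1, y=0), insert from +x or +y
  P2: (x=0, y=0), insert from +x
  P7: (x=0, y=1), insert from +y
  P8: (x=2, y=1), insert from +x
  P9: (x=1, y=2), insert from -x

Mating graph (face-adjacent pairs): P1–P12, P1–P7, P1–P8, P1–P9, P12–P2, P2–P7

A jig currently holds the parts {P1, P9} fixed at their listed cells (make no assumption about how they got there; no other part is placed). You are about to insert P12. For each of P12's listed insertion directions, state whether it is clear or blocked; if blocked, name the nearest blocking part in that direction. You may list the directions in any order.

+x: ray from P12(1, 0) has no placed part ⇒ clear
+y: nearest on ray is P1@(1, 1) ⇒ blocked

+x: clear; +y: blocked by P1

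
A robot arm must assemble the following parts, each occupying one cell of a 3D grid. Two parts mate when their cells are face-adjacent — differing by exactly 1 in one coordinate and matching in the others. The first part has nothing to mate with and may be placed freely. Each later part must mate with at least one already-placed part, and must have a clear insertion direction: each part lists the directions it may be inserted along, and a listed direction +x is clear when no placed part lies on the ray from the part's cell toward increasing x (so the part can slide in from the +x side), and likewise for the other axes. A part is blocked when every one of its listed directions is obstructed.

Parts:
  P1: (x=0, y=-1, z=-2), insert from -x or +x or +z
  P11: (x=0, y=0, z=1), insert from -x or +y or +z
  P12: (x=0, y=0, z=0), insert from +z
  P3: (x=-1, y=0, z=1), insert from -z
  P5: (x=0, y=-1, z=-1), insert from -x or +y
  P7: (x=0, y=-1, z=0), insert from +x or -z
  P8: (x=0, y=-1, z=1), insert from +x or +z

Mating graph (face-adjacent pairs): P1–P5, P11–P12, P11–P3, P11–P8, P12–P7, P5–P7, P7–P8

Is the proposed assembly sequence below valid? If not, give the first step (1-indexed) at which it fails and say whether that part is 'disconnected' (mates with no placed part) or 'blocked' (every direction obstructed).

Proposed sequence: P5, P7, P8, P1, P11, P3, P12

Invalid at step 7 (blocked)

1. P5@(0, -1, -1) [-x clear] — {P5}
2. P7@(0, -1, 0) [+x clear] — {P5, P7}
3. P8@(0, -1, 1) [+x clear] — {P5, P7, P8}
4. P1@(0, -1, -2) [-x clear] — {P1, P5, P7, P8}
5. P11@(0, 0, 1) [-x clear] — {P1, P11, P5, P7, P8}
6. P3@(-1, 0, 1) [-z clear] — {P1, P11, P3, P5, P7, P8}
7. P12@(0, 0, 0) — +z all obstructed ⇒ blocked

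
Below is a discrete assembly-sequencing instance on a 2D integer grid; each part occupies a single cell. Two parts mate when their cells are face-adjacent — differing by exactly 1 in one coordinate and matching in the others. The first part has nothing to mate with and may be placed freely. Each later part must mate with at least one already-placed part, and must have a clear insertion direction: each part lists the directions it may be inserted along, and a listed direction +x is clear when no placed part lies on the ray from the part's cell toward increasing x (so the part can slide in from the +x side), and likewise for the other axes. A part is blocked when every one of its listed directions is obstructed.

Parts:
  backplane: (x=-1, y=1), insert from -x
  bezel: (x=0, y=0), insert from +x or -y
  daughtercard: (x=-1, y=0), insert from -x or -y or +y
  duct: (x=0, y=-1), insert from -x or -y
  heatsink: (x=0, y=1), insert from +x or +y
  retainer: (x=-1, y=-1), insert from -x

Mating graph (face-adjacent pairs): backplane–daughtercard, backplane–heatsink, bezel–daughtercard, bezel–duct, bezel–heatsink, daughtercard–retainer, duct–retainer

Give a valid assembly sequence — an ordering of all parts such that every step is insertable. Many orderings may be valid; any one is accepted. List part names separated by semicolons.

retainer; duct; bezel; heatsink; backplane; daughtercard

1. retainer@(-1, -1) [-x clear] — {retainer}
2. duct@(0, -1) [-y clear] — {duct, retainer}
3. bezel@(0, 0) [+x clear] — {bezel, duct, retainer}
4. heatsink@(0, 1) [+x clear] — {bezel, duct, heatsink, retainer}
5. backplane@(-1, 1) [-x clear] — {backplane, bezel, duct, heatsink, retainer}
6. daughtercard@(-1, 0) [-x clear] — {backplane, bezel, daughtercard, duct, heatsink, retainer}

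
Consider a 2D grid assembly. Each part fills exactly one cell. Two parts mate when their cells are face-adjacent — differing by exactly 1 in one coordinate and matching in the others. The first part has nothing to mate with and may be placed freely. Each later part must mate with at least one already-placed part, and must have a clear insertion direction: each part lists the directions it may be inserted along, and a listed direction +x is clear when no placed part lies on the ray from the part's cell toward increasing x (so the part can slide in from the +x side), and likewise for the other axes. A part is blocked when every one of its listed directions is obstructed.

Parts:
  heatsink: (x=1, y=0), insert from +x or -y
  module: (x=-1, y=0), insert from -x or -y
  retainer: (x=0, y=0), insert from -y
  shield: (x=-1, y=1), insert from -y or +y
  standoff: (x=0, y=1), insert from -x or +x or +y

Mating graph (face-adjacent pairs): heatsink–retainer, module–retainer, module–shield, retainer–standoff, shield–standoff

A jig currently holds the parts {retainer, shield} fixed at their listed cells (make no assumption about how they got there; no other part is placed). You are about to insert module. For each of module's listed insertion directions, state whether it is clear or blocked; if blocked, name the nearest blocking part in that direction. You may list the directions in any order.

-x: clear; -y: clear

-x: ray from module(-1, 0) has no placed part ⇒ clear
-y: ray from module(-1, 0) has no placed part ⇒ clear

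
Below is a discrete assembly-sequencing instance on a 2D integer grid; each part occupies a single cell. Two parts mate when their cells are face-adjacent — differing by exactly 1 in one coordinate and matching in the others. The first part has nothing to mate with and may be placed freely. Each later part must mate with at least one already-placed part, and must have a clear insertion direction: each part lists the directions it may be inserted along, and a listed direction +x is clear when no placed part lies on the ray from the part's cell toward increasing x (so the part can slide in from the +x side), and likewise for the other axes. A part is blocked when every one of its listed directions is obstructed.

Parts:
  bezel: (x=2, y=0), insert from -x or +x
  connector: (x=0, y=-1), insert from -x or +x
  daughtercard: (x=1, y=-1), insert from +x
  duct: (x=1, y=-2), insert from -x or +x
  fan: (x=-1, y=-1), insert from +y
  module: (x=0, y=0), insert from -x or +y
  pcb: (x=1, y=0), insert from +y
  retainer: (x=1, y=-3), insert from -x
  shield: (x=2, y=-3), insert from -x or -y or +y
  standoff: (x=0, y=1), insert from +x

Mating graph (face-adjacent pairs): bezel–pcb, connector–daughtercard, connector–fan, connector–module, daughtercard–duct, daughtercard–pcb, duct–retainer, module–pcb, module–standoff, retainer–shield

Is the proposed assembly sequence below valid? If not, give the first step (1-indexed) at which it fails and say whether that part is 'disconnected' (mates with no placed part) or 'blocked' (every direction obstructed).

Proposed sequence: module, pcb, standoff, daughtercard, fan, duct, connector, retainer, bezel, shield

Invalid at step 5 (disconnected)

1. module@(0, 0) [-x clear] — {module}
2. pcb@(1, 0) [+y clear] — {module, pcb}
3. standoff@(0, 1) [+x clear] — {module, pcb, standoff}
4. daughtercard@(1, -1) [+x clear] — {daughtercard, module, pcb, standoff}
5. fan@(-1, -1) — no placed neighbour ⇒ disconnected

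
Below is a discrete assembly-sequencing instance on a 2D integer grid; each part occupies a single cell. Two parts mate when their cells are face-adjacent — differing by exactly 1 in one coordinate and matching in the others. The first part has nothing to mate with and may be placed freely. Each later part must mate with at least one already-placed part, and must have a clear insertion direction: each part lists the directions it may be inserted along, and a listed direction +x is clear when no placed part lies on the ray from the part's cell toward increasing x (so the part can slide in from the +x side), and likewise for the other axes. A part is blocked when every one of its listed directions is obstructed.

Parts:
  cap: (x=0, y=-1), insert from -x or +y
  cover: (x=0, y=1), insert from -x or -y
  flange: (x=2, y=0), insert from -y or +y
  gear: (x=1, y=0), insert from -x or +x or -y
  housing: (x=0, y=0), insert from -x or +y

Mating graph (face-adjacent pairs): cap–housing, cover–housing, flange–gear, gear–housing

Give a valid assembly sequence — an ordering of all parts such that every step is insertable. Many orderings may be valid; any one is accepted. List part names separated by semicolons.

1. flange@(2, 0) [-y clear] — {flange}
2. gear@(1, 0) [-x clear] — {flange, gear}
3. housing@(0, 0) [-x clear] — {flange, gear, housing}
4. cover@(0, 1) [-x clear] — {cover, flange, gear, housing}
5. cap@(0, -1) [-x clear] — {cap, cover, flange, gear, housing}

flange; gear; housing; cover; cap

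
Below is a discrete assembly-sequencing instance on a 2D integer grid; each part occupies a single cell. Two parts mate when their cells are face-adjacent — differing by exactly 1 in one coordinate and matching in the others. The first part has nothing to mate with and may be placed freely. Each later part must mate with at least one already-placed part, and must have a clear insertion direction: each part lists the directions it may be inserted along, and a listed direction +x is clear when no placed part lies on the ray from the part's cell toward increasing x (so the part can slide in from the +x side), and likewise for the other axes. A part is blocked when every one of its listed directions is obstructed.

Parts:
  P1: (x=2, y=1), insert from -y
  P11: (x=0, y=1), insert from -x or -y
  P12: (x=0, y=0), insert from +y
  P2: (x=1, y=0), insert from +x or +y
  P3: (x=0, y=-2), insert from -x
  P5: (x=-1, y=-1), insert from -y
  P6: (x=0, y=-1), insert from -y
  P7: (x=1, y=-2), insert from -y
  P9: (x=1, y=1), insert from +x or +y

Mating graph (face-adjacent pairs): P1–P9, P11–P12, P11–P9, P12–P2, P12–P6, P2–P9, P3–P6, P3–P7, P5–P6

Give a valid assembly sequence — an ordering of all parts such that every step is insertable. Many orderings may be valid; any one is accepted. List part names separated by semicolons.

P9; P2; P12; P1; P6; P3; P5; P7; P11

1. P9@(1, 1) [+x clear] — {P9}
2. P2@(1, 0) [+x clear] — {P2, P9}
3. P12@(0, 0) [+y clear] — {P12, P2, P9}
4. P1@(2, 1) [-y clear] — {P1, P12, P2, P9}
5. P6@(0, -1) [-y clear] — {P1, P12, P2, P6, P9}
6. P3@(0, -2) [-x clear] — {P1, P12, P2, P3, P6, P9}
7. P5@(-1, -1) [-y clear] — {P1, P12, P2, P3, P5, P6, P9}
8. P7@(1, -2) [-y clear] — {P1, P12, P2, P3, P5, P6, P7, P9}
9. P11@(0, 1) [-x clear] — {P1, P11, P12, P2, P3, P5, P6, P7, P9}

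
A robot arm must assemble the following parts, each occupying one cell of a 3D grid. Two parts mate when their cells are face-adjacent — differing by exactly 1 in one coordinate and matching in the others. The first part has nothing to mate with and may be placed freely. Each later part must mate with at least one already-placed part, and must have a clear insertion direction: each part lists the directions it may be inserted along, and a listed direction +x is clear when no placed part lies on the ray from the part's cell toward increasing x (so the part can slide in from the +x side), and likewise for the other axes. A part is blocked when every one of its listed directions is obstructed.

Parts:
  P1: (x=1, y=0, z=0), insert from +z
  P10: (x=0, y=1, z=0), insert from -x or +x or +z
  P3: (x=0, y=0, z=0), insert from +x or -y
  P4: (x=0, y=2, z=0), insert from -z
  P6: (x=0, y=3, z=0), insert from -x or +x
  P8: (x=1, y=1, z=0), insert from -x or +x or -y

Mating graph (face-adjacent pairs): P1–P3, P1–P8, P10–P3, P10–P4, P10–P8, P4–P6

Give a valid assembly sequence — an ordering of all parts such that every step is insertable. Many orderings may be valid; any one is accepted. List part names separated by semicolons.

P3; P1; P8; P10; P4; P6

1. P3@(0, 0, 0) [+x clear] — {P3}
2. P1@(1, 0, 0) [+z clear] — {P1, P3}
3. P8@(1, 1, 0) [-x clear] — {P1, P3, P8}
4. P10@(0, 1, 0) [-x clear] — {P1, P10, P3, P8}
5. P4@(0, 2, 0) [-z clear] — {P1, P10, P3, P4, P8}
6. P6@(0, 3, 0) [-x clear] — {P1, P10, P3, P4, P6, P8}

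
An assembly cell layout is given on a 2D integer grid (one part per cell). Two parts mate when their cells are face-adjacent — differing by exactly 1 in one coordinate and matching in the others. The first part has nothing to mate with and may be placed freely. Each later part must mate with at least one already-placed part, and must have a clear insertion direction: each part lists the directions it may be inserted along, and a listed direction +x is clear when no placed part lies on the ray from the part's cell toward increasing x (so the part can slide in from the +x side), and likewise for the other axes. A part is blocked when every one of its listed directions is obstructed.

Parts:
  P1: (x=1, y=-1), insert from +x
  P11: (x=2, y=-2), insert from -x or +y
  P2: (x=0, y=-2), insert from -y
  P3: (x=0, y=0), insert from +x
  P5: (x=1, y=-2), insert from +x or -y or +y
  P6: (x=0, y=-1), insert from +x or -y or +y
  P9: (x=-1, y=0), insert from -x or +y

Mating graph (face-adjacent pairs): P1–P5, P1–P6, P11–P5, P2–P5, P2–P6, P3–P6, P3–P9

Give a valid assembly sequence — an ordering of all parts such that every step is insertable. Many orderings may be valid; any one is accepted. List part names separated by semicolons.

P11; P5; P2; P6; P3; P9; P1

1. P11@(2, -2) [-x clear] — {P11}
2. P5@(1, -2) [-y clear] — {P11, P5}
3. P2@(0, -2) [-y clear] — {P11, P2, P5}
4. P6@(0, -1) [+x clear] — {P11, P2, P5, P6}
5. P3@(0, 0) [+x clear] — {P11, P2, P3, P5, P6}
6. P9@(-1, 0) [-x clear] — {P11, P2, P3, P5, P6, P9}
7. P1@(1, -1) [+x clear] — {P1, P11, P2, P3, P5, P6, P9}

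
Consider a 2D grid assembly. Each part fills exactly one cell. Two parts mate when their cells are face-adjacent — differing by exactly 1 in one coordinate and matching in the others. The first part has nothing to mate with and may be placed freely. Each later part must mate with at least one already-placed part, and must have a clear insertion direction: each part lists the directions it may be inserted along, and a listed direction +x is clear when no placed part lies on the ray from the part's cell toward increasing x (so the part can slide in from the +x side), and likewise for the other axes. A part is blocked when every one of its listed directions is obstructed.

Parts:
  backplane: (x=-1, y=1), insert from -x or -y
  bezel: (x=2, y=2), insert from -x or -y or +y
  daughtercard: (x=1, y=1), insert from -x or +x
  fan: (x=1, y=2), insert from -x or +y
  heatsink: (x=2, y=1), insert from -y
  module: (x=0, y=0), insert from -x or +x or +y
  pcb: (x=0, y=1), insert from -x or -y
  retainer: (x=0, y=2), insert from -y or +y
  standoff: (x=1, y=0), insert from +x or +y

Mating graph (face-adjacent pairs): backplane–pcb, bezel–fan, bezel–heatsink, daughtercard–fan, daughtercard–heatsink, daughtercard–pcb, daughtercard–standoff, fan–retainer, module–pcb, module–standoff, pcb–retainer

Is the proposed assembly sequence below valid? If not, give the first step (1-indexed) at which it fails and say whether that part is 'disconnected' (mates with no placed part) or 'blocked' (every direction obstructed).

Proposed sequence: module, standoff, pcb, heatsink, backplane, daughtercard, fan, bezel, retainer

1. module@(0, 0) [-x clear] — {module}
2. standoff@(1, 0) [+x clear] — {module, standoff}
3. pcb@(0, 1) [-x clear] — {module, pcb, standoff}
4. heatsink@(2, 1) — no placed neighbour ⇒ disconnected

Invalid at step 4 (disconnected)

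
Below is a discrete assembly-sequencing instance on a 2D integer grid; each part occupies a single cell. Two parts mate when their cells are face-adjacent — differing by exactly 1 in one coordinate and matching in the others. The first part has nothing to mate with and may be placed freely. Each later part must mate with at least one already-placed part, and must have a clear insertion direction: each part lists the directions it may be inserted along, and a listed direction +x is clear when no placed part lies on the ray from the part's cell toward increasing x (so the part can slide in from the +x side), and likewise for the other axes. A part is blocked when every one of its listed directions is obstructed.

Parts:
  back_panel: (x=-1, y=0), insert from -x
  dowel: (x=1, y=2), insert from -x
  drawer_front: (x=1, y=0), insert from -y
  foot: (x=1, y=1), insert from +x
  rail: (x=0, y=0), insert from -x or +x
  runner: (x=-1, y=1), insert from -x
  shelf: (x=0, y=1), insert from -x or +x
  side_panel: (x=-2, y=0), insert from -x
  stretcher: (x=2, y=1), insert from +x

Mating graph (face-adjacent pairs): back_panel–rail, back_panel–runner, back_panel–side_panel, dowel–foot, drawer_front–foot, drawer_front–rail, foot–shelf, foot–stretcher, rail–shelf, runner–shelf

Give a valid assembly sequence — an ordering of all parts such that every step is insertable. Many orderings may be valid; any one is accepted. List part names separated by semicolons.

runner; shelf; rail; foot; dowel; back_panel; side_panel; drawer_front; stretcher

1. runner@(-1, 1) [-x clear] — {runner}
2. shelf@(0, 1) [+x clear] — {runner, shelf}
3. rail@(0, 0) [-x clear] — {rail, runner, shelf}
4. foot@(1, 1) [+x clear] — {foot, rail, runner, shelf}
5. dowel@(1, 2) [-x clear] — {dowel, foot, rail, runner, shelf}
6. back_panel@(-1, 0) [-x clear] — {back_panel, dowel, foot, rail, runner, shelf}
7. side_panel@(-2, 0) [-x clear] — {back_panel, dowel, foot, rail, runner, shelf, side_panel}
8. drawer_front@(1, 0) [-y clear] — {back_panel, dowel, drawer_front, foot, rail, runner, shelf, side_panel}
9. stretcher@(2, 1) [+x clear] — {back_panel, dowel, drawer_front, foot, rail, runner, shelf, side_panel, stretcher}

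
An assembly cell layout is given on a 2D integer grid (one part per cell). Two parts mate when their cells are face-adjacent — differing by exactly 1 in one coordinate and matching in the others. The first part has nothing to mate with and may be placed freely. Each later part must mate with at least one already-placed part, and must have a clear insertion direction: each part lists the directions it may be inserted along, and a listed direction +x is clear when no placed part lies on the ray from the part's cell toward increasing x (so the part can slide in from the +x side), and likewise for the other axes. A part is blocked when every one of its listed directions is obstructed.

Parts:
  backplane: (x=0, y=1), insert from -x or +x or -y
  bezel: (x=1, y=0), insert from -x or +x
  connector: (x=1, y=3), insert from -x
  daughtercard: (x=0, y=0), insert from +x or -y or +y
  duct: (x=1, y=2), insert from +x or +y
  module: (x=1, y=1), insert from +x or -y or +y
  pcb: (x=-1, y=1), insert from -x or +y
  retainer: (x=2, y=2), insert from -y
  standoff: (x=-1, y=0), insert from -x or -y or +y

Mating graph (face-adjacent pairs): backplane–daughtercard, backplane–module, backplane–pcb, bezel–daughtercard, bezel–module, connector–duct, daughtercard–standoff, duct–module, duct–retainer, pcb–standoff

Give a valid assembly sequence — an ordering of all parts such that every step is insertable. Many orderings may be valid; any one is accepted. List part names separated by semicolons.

standoff; pcb; backplane; module; bezel; daughtercard; duct; retainer; connector

1. standoff@(-1, 0) [-x clear] — {standoff}
2. pcb@(-1, 1) [-x clear] — {pcb, standoff}
3. backplane@(0, 1) [+x clear] — {backplane, pcb, standoff}
4. module@(1, 1) [+x clear] — {backplane, module, pcb, standoff}
5. bezel@(1, 0) [+x clear] — {backplane, bezel, module, pcb, standoff}
6. daughtercard@(0, 0) [-y clear] — {backplane, bezel, daughtercard, module, pcb, standoff}
7. duct@(1, 2) [+x clear] — {backplane, bezel, daughtercard, duct, module, pcb, standoff}
8. retainer@(2, 2) [-y clear] — {backplane, bezel, daughtercard, duct, module, pcb, retainer, standoff}
9. connector@(1, 3) [-x clear] — {backplane, bezel, connector, daughtercard, duct, module, pcb, retainer, standoff}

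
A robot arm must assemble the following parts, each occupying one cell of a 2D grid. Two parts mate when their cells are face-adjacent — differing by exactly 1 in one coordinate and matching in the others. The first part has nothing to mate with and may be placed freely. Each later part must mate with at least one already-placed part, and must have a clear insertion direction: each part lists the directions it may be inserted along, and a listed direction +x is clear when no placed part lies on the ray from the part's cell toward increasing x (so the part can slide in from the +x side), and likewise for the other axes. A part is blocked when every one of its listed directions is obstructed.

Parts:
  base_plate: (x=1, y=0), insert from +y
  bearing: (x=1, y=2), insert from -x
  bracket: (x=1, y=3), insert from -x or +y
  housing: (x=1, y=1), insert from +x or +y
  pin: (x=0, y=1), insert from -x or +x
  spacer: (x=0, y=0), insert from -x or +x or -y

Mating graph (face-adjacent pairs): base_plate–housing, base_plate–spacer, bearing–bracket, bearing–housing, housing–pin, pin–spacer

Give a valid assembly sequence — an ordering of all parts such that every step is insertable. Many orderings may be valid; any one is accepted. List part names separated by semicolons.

base_plate; spacer; pin; housing; bearing; bracket

1. base_plate@(1, 0) [+y clear] — {base_plate}
2. spacer@(0, 0) [-x clear] — {base_plate, spacer}
3. pin@(0, 1) [-x clear] — {base_plate, pin, spacer}
4. housing@(1, 1) [+x clear] — {base_plate, housing, pin, spacer}
5. bearing@(1, 2) [-x clear] — {base_plate, bearing, housing, pin, spacer}
6. bracket@(1, 3) [-x clear] — {base_plate, bearing, bracket, housing, pin, spacer}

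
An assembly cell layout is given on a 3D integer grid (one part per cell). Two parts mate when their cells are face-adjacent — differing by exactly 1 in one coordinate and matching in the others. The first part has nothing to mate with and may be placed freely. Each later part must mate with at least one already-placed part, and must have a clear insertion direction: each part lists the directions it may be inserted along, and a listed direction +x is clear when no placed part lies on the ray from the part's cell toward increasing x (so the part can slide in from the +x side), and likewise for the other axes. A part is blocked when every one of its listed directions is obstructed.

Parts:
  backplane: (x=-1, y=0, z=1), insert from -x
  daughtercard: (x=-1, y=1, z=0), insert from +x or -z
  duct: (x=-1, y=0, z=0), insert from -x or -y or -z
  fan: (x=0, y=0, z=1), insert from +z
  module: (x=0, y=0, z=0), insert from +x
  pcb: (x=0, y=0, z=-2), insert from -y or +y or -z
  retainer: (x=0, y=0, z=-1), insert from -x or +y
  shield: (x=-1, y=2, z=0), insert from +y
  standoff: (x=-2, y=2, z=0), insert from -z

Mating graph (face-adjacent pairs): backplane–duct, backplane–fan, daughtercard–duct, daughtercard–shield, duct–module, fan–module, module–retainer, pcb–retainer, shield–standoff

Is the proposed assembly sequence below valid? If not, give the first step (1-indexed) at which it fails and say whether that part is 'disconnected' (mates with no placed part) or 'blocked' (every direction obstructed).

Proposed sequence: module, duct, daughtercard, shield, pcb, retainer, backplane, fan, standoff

1. module@(0, 0, 0) [+x clear] — {module}
2. duct@(-1, 0, 0) [-x clear] — {duct, module}
3. daughtercard@(-1, 1, 0) [+x clear] — {daughtercard, duct, module}
4. shield@(-1, 2, 0) [+y clear] — {daughtercard, duct, module, shield}
5. pcb@(0, 0, -2) — no placed neighbour ⇒ disconnected

Invalid at step 5 (disconnected)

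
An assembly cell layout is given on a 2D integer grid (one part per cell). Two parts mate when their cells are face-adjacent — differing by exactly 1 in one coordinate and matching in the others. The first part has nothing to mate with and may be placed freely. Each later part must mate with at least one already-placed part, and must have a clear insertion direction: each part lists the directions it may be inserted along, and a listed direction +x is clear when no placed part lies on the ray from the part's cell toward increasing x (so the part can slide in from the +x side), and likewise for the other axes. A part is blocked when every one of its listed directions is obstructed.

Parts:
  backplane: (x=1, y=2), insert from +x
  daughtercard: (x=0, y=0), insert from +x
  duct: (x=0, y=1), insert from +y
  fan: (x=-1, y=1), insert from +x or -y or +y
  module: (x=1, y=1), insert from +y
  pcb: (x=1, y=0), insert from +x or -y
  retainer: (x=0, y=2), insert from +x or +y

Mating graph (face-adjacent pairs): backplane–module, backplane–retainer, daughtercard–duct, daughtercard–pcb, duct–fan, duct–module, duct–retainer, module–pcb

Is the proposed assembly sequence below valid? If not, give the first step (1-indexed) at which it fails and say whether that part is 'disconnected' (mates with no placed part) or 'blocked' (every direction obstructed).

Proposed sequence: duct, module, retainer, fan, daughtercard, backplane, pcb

Valid

1. duct@(0, 1) [+y clear] — {duct}
2. module@(1, 1) [+y clear] — {duct, module}
3. retainer@(0, 2) [+x clear] — {duct, module, retainer}
4. fan@(-1, 1) [-y clear] — {duct, fan, module, retainer}
5. daughtercard@(0, 0) [+x clear] — {daughtercard, duct, fan, module, retainer}
6. backplane@(1, 2) [+x clear] — {backplane, daughtercard, duct, fan, module, retainer}
7. pcb@(1, 0) [+x clear] — {backplane, daughtercard, duct, fan, module, pcb, retainer}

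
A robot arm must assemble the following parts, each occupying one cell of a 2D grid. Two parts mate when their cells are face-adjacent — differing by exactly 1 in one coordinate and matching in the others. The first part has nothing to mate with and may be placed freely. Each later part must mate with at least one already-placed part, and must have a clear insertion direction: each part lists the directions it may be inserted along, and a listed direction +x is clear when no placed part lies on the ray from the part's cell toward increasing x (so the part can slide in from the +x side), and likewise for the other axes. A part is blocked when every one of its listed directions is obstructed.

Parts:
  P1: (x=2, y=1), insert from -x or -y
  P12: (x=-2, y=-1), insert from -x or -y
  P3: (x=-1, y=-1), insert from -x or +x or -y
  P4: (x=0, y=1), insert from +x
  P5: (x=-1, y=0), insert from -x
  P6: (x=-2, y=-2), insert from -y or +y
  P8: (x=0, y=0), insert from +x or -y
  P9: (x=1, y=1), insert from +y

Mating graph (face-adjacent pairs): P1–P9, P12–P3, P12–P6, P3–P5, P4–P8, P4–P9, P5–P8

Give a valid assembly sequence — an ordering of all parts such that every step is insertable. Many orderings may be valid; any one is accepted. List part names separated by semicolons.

1. P6@(-2, -2) [-y clear] — {P6}
2. P12@(-2, -1) [-x clear] — {P12, P6}
3. P3@(-1, -1) [+x clear] — {P12, P3, P6}
4. P5@(-1, 0) [-x clear] — {P12, P3, P5, P6}
5. P8@(0, 0) [+x clear] — {P12, P3, P5, P6, P8}
6. P4@(0, 1) [+x clear] — {P12, P3, P4, P5, P6, P8}
7. P9@(1, 1) [+y clear] — {P12, P3, P4, P5, P6, P8, P9}
8. P1@(2, 1) [-y clear] — {P1, P12, P3, P4, P5, P6, P8, P9}

P6; P12; P3; P5; P8; P4; P9; P1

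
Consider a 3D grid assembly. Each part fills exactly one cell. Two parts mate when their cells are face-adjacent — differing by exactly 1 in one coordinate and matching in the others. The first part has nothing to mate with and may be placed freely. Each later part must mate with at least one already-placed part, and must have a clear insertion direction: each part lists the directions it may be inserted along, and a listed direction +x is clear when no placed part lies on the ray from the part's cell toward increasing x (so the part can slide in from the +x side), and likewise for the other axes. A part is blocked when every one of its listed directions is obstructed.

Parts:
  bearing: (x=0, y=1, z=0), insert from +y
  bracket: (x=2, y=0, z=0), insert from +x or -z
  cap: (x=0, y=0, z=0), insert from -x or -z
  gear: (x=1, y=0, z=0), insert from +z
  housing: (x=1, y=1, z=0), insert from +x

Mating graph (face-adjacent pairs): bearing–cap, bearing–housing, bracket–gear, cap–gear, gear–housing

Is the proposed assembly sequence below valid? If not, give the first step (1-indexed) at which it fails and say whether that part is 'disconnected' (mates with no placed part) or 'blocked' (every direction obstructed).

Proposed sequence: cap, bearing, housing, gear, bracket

Valid

1. cap@(0, 0, 0) [-x clear] — {cap}
2. bearing@(0, 1, 0) [+y clear] — {bearing, cap}
3. housing@(1, 1, 0) [+x clear] — {bearing, cap, housing}
4. gear@(1, 0, 0) [+z clear] — {bearing, cap, gear, housing}
5. bracket@(2, 0, 0) [+x clear] — {bearing, bracket, cap, gear, housing}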